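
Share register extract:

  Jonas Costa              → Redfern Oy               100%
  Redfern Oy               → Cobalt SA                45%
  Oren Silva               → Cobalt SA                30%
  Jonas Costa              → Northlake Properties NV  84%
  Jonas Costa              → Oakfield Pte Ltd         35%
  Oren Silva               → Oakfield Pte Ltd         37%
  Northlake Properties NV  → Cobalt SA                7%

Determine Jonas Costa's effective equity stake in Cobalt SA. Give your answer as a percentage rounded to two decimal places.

50.88%

Jonas reaches Cobalt along 2 paths.
Via Redfern: 100% × 45% = 45%.
Via Northlake: 84% × 7% = 5.88%.
Total: 45% + 5.88% = 50.88%.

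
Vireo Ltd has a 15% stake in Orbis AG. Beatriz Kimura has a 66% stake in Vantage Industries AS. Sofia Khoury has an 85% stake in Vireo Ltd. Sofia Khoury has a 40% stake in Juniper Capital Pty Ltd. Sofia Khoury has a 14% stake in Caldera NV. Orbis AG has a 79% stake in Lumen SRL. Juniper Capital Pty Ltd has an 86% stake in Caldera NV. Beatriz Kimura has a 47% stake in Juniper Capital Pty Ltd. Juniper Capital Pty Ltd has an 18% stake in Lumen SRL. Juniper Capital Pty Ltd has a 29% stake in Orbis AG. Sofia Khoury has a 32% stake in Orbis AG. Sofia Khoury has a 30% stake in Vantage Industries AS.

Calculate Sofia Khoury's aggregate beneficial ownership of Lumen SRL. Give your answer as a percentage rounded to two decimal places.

51.72%

Sofia reaches Lumen along 4 paths.
Via Juniper: 40% × 18% = 7.2%.
Via Juniper → Orbis: 40% × 29% × 79% = 9.164%.
Via Orbis: 32% × 79% = 25.28%.
Via Vireo → Orbis: 85% × 15% × 79% = 10.0725%.
Total: 7.2% + 9.164% + 25.28% + 10.0725% = 51.7165%.
Rounded: 51.72%.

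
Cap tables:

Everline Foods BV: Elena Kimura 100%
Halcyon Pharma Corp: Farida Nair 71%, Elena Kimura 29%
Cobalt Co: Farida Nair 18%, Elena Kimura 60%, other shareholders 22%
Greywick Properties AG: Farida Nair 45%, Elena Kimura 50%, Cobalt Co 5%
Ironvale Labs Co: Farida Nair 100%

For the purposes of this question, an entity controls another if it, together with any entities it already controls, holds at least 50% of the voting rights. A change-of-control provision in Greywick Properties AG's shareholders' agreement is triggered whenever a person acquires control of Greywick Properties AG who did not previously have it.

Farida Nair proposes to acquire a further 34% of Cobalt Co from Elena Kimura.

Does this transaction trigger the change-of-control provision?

Yes

The purchase adds only to Farida's holdings (Elena's stake shrinks), so Farida is the only person who could newly come to control Greywick.
Farida holds 71% of Halcyon, so Farida controls Halcyon.
Farida holds 100% of Ironvale, so Farida controls Ironvale.
In Greywick, Farida's side holds only 45%, not ≥ 50%.
So before the transaction, Farida does not control Greywick.
After the purchase, Farida's direct stake in Cobalt rises to 18% + 34% = 52%, and Elena's stake falls to 26%.
Farida holds 52% of Cobalt, so Farida controls Cobalt.
Farida and Cobalt together hold 45% + 5% = 50% of Greywick, so Farida controls Greywick.
Farida did not control Greywick before and does after, so the clause is triggered.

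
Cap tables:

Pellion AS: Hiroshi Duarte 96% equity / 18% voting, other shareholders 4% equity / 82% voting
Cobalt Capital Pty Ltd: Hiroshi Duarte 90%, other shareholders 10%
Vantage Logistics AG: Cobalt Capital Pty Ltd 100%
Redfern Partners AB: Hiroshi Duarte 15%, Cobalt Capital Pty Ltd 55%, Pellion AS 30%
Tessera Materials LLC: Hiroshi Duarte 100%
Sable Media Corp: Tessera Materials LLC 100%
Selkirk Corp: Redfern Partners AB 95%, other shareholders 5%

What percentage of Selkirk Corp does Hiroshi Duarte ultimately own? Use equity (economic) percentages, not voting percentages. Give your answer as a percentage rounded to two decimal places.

88.64%

Hiroshi reaches Selkirk along 3 paths.
Via Redfern: 15% × 95% = 14.25%.
Via Cobalt → Redfern: 90% × 55% × 95% = 47.025%.
Via Pellion → Redfern: 96% × 30% × 95% = 27.36%.
Total: 14.25% + 47.025% + 27.36% = 88.635%.
Rounded: 88.64%.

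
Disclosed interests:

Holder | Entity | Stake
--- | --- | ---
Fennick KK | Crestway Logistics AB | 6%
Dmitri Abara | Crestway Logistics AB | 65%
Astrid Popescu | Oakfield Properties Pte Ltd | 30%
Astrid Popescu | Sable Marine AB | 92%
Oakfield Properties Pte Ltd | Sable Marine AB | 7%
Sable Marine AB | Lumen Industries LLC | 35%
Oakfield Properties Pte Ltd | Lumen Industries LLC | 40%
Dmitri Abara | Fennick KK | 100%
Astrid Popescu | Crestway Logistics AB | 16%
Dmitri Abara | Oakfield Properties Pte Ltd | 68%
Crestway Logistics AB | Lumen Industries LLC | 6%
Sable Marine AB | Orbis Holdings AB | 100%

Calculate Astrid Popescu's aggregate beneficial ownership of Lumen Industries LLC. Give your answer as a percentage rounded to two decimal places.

45.90%

Astrid reaches Lumen along 4 paths.
Via Oakfield: 30% × 40% = 12%.
Via Sable: 92% × 35% = 32.2%.
Via Oakfield → Sable: 30% × 7% × 35% = 0.735%.
Via Crestway: 16% × 6% = 0.96%.
Total: 12% + 32.2% + 0.735% + 0.96% = 45.895%.
Rounded: 45.90%.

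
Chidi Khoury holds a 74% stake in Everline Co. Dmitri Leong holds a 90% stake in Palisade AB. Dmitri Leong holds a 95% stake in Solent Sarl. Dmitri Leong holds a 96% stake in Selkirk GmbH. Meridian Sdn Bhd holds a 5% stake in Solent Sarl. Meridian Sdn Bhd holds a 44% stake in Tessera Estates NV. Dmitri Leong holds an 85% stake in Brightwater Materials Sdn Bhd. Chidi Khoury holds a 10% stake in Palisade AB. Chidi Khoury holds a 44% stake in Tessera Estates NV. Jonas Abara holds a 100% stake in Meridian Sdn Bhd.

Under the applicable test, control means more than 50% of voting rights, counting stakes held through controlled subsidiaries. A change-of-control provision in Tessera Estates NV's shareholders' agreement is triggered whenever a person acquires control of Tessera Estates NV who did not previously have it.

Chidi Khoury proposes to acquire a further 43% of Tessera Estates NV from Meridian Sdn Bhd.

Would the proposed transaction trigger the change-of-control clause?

The purchase adds only to Chidi's holdings (Meridian's stake shrinks), so Chidi is the only person who could newly come to control Tessera.
Chidi holds 74% of Everline, so Chidi controls Everline.
In Tessera, Chidi's side holds only 44%, not > 50%.
So before the transaction, Chidi does not control Tessera.
After the purchase, Chidi's direct stake in Tessera rises to 44% + 43% = 87%, and Meridian's stake falls to 1%.
Chidi holds 87% of Tessera, so Chidi controls Tessera.
Chidi did not control Tessera before and does after, so the clause is triggered.

Yes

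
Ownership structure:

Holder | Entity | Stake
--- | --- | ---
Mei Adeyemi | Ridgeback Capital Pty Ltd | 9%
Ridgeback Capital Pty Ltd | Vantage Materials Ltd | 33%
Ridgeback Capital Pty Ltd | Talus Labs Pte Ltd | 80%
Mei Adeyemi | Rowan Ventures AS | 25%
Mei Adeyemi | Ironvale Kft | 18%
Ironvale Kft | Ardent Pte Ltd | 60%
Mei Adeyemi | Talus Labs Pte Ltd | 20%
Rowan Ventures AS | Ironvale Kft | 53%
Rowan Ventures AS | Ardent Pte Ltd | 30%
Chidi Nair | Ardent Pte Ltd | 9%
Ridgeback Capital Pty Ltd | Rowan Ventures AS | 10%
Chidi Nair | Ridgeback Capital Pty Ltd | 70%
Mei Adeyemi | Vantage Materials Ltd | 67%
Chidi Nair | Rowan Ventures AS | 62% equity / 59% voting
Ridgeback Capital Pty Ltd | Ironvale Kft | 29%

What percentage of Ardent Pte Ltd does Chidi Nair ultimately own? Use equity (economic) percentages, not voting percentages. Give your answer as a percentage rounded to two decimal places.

Chidi reaches Ardent along 6 paths.
Direct stake: 9% = 9%.
Via Rowan: 62% × 30% = 18.6%.
Via Ridgeback → Rowan: 70% × 10% × 30% = 2.1%.
Via Ridgeback → Ironvale: 70% × 29% × 60% = 12.18%.
Via Rowan → Ironvale: 62% × 53% × 60% = 19.716%.
Via Ridgeback → Rowan → Ironvale: 70% × 10% × 53% × 60% = 2.226%.
Total: 9% + 18.6% + 2.1% + 12.18% + 19.716% + 2.226% = 63.822%.
Rounded: 63.82%.

63.82%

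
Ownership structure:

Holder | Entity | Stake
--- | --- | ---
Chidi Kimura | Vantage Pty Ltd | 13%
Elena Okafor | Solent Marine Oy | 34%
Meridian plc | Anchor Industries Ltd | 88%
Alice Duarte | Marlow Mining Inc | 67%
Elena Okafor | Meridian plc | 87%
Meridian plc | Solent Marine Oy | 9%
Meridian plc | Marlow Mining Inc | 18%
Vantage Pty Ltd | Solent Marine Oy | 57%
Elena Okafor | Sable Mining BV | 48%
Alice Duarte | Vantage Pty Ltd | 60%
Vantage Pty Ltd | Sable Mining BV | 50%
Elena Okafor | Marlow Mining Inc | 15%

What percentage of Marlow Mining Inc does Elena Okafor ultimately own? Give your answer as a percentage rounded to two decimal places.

30.66%

Elena reaches Marlow along 2 paths.
Via Meridian: 87% × 18% = 15.66%.
Direct stake: 15% = 15%.
Total: 15.66% + 15% = 30.66%.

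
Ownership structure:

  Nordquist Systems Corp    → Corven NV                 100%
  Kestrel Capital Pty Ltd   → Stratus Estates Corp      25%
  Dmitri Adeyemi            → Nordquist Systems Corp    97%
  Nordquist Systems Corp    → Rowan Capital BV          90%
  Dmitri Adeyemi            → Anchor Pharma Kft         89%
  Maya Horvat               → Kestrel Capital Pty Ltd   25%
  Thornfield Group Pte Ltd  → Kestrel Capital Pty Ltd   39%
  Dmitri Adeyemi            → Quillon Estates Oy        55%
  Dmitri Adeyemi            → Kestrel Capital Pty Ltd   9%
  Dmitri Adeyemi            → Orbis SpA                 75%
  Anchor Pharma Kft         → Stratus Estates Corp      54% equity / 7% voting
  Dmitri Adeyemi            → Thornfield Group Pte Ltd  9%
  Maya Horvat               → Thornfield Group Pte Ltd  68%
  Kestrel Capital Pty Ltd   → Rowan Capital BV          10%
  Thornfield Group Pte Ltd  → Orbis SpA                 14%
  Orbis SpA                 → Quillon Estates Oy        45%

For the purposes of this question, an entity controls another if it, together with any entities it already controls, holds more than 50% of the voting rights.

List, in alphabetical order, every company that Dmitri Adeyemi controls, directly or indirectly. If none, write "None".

Dmitri holds 97% of Nordquist, so Dmitri controls Nordquist.
Dmitri holds 75% of Orbis, so Dmitri controls Orbis.
Dmitri holds 89% of Anchor, so Dmitri controls Anchor.
Nordquist holds 90% of Rowan, so Dmitri controls Rowan.
Nordquist holds 100% of Corven, so Dmitri controls Corven.
Dmitri and Orbis together hold 55% + 45% = 100% of Quillon, so Dmitri controls Quillon.
No other company's threshold is met.

Anchor Pharma Kft, Corven NV, Nordquist Systems Corp, Orbis SpA, Quillon Estates Oy, Rowan Capital BV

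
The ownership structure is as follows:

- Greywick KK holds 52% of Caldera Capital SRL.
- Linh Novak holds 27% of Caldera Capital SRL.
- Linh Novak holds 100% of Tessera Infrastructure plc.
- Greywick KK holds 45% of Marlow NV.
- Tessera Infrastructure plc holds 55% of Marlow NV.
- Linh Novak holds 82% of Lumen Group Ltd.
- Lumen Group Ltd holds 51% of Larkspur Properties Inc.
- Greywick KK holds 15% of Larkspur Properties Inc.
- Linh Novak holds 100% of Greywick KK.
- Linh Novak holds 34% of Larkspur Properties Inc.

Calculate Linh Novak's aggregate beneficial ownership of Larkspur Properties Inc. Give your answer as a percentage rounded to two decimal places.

90.82%

Linh reaches Larkspur along 3 paths.
Via Greywick: 100% × 15% = 15%.
Direct stake: 34% = 34%.
Via Lumen: 82% × 51% = 41.82%.
Total: 15% + 34% + 41.82% = 90.82%.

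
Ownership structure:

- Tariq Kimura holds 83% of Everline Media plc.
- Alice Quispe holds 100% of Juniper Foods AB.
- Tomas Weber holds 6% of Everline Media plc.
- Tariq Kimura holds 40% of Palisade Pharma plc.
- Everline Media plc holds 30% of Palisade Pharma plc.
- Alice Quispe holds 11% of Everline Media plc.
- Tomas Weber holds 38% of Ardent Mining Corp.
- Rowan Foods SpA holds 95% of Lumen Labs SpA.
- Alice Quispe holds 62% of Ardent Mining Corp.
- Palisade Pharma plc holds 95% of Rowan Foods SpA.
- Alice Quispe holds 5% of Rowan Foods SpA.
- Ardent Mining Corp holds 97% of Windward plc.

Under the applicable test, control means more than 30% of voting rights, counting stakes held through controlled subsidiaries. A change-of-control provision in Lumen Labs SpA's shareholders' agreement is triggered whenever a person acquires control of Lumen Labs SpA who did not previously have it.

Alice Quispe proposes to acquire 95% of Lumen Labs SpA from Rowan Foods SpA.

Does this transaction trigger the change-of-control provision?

The purchase adds only to Alice's holdings (Rowan's stake shrinks), so Alice is the only person who could newly come to control Lumen.
Alice holds 62% of Ardent, so Alice controls Ardent.
Ardent holds 97% of Windward, so Alice controls Windward.
Alice holds 100% of Juniper, so Alice controls Juniper.
Neither Alice nor any entity Alice controls holds any voting interest in Lumen.
So before the transaction, Alice does not control Lumen.
After the purchase, Alice holds 95% of Lumen directly, and Rowan's stake falls to 0%.
Alice holds 95% of Lumen, so Alice controls Lumen.
Alice did not control Lumen before and does after, so the clause is triggered.

Yes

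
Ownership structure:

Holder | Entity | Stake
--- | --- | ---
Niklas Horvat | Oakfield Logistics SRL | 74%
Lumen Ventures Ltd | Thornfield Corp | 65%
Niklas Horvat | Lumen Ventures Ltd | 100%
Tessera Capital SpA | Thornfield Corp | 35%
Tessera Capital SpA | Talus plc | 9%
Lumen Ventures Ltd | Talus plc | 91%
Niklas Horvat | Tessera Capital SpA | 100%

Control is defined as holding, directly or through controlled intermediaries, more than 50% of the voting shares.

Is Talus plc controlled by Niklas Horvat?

Niklas holds 100% of Tessera, so Niklas controls Tessera.
Niklas holds 100% of Lumen, so Niklas controls Lumen.
Lumen and Tessera together hold 91% + 9% = 100% of Talus, so Niklas controls Talus.

Yes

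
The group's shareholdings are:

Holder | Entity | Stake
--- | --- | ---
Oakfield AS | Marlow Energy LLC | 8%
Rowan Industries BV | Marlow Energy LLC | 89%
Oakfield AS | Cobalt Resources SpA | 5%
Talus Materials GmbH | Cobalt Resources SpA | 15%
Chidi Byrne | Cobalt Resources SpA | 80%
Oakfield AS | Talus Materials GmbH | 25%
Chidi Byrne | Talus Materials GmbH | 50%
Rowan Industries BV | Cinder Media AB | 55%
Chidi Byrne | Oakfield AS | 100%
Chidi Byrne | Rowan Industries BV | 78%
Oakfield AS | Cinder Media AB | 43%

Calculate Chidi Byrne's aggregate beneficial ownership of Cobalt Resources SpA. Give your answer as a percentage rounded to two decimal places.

Chidi reaches Cobalt along 4 paths.
Direct stake: 80% = 80%.
Via Oakfield: 100% × 5% = 5%.
Via Oakfield → Talus: 100% × 25% × 15% = 3.75%.
Via Talus: 50% × 15% = 7.5%.
Total: 80% + 5% + 3.75% + 7.5% = 96.25%.

96.25%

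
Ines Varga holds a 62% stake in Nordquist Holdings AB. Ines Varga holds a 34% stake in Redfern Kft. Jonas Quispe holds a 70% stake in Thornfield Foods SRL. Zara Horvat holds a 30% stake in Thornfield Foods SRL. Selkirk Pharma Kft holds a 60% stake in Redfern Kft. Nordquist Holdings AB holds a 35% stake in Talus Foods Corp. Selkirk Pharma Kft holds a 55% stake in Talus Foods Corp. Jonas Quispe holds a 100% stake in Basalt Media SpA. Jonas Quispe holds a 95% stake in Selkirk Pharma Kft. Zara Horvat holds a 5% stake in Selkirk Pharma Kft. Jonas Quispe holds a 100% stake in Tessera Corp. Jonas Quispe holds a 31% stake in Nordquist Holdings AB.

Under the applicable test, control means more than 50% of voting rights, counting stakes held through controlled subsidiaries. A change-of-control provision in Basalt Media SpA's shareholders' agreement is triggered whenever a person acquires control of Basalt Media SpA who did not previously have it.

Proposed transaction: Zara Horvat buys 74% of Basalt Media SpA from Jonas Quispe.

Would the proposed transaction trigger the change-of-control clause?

Yes

The purchase adds only to Zara's holdings (Jonas's stake shrinks), so Zara is the only person who could newly come to control Basalt.
Zara's largest direct stake is 30% in Thornfield, which does not meet the threshold, so Zara controls no company.
Neither Zara nor any entity Zara controls holds any voting interest in Basalt.
So before the transaction, Zara does not control Basalt.
After the purchase, Zara holds 74% of Basalt directly, and Jonas's stake falls to 26%.
Zara holds 74% of Basalt, so Zara controls Basalt.
Zara did not control Basalt before and does after, so the clause is triggered.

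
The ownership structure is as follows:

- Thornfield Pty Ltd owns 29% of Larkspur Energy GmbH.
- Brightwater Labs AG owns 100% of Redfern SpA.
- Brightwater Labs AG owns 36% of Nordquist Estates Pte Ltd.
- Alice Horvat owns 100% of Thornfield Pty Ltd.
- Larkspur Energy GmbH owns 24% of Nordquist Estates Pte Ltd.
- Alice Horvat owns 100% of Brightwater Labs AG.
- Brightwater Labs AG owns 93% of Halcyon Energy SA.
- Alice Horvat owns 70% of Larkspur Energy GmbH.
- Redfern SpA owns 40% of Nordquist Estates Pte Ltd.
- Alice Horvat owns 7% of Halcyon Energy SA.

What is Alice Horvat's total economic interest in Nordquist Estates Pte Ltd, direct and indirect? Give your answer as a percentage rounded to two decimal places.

Alice reaches Nordquist along 4 paths.
Via Thornfield → Larkspur: 100% × 29% × 24% = 6.96%.
Via Larkspur: 70% × 24% = 16.8%.
Via Brightwater → Redfern: 100% × 100% × 40% = 40%.
Via Brightwater: 100% × 36% = 36%.
Total: 6.96% + 16.8% + 40% + 36% = 99.76%.

99.76%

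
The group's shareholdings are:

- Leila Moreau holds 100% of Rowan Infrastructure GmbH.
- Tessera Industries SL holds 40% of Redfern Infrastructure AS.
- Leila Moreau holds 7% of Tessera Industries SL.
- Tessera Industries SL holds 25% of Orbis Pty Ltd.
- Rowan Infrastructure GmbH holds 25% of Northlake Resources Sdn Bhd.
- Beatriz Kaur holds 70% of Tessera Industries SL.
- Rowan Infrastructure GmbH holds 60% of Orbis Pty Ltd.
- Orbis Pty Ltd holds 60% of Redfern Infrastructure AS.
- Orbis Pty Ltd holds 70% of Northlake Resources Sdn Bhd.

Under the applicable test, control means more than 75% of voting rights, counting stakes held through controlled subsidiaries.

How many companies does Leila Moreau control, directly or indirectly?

Leila holds 100% of Rowan, so Leila controls Rowan.
No other company's threshold is met.
Leila controls 1 company.

1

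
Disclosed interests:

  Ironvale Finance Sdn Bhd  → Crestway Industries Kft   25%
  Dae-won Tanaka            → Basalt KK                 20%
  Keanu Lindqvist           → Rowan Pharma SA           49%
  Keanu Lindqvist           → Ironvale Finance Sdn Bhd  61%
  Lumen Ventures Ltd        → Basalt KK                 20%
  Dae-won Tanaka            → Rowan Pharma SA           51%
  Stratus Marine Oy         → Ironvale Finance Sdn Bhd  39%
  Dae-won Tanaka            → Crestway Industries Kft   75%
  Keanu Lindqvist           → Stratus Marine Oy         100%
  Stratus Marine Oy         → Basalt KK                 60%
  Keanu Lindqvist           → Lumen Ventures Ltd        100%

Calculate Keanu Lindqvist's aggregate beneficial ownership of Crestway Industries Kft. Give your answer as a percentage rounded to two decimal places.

Keanu reaches Crestway along 2 paths.
Via Stratus → Ironvale: 100% × 39% × 25% = 9.75%.
Via Ironvale: 61% × 25% = 15.25%.
Total: 9.75% + 15.25% = 25%.
Rounded: 25.00%.

25.00%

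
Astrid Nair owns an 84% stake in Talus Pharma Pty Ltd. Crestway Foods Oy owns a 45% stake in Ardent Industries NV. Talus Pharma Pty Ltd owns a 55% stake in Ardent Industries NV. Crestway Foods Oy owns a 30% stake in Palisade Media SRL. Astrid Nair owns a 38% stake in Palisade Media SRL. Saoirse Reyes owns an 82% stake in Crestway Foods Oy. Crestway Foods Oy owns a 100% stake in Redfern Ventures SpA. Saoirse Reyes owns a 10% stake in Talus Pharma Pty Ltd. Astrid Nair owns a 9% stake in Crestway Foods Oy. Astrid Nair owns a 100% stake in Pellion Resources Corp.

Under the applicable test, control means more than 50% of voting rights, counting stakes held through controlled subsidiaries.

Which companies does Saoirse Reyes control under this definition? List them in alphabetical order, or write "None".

Saoirse holds 82% of Crestway, so Saoirse controls Crestway.
Crestway holds 100% of Redfern, so Saoirse controls Redfern.
No other company's threshold is met.

Crestway Foods Oy, Redfern Ventures SpA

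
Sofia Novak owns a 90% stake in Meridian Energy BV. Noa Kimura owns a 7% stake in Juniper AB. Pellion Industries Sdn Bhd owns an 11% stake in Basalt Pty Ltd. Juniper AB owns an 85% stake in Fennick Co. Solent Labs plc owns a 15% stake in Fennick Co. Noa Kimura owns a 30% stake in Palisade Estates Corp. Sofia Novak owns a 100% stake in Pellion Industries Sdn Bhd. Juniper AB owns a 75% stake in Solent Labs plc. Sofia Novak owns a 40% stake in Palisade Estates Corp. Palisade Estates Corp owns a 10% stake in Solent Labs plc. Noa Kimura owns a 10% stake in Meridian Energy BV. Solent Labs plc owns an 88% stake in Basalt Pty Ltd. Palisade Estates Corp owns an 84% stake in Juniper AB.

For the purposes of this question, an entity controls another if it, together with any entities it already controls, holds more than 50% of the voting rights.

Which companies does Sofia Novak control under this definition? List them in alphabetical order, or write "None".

Meridian Energy BV, Pellion Industries Sdn Bhd

Sofia holds 90% of Meridian, so Sofia controls Meridian.
Sofia holds 100% of Pellion, so Sofia controls Pellion.
No other company's threshold is met.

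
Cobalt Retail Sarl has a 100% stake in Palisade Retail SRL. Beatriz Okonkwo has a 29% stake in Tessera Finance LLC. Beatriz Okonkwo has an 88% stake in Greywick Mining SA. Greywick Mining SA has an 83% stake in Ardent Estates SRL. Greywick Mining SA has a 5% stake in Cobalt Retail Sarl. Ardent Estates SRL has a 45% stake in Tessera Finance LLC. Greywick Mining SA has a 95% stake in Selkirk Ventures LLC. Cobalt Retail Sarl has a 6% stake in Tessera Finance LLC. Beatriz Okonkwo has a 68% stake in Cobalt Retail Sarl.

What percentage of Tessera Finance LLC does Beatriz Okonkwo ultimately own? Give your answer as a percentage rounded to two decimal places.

66.21%

Beatriz reaches Tessera along 4 paths.
Via Greywick → Cobalt: 88% × 5% × 6% = 0.264%.
Via Cobalt: 68% × 6% = 4.08%.
Via Greywick → Ardent: 88% × 83% × 45% = 32.868%.
Direct stake: 29% = 29%.
Total: 0.264% + 4.08% + 32.868% + 29% = 66.212%.
Rounded: 66.21%.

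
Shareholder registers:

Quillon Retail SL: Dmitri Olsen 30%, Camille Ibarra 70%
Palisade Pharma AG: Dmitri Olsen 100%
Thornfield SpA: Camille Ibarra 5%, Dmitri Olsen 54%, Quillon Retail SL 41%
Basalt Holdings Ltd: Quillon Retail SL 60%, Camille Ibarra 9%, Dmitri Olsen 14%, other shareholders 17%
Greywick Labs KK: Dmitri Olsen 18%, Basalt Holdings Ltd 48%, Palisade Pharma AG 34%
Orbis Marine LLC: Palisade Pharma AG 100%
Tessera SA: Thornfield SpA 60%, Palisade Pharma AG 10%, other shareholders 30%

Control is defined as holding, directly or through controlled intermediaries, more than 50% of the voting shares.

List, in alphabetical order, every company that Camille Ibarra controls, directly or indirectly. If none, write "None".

Camille holds 70% of Quillon, so Camille controls Quillon.
Quillon and Camille together hold 60% + 9% = 69% of Basalt, so Camille controls Basalt.
No other company's threshold is met.

Basalt Holdings Ltd, Quillon Retail SL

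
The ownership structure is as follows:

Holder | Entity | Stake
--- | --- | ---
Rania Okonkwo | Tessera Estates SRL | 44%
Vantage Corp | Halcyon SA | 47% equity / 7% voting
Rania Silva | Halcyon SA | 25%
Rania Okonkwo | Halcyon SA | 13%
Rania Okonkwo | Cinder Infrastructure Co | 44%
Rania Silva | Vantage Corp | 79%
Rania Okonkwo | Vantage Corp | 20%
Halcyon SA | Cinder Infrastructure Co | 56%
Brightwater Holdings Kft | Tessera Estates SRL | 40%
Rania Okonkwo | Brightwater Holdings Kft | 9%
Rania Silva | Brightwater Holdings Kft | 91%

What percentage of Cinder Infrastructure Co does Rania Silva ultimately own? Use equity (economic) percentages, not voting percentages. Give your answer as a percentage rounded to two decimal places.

34.79%

Rania Silva reaches Cinder along 2 paths.
Via Halcyon: 25% × 56% = 14%.
Via Vantage → Halcyon: 79% × 47% × 56% = 20.7928%.
Total: 14% + 20.7928% = 34.7928%.
Rounded: 34.79%.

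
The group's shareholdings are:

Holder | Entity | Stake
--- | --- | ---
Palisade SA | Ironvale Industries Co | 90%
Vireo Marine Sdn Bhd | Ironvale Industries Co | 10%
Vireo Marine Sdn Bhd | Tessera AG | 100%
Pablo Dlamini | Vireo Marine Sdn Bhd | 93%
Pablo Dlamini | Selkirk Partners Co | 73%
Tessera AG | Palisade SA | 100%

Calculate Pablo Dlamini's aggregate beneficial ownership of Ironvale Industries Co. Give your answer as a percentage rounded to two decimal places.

93.00%

Pablo reaches Ironvale along 2 paths.
Via Vireo → Tessera → Palisade: 93% × 100% × 100% × 90% = 83.7%.
Via Vireo: 93% × 10% = 9.3%.
Total: 83.7% + 9.3% = 93%.
Rounded: 93.00%.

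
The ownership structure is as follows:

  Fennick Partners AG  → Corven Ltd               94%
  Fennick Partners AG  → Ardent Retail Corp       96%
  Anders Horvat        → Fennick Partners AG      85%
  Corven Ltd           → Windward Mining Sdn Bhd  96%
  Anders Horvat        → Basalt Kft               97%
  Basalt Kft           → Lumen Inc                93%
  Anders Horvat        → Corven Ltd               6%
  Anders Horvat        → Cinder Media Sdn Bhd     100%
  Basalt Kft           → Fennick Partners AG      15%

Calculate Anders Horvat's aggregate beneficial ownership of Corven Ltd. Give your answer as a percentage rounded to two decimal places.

Anders reaches Corven along 3 paths.
Via Fennick: 85% × 94% = 79.9%.
Via Basalt → Fennick: 97% × 15% × 94% = 13.677%.
Direct stake: 6% = 6%.
Total: 79.9% + 13.677% + 6% = 99.577%.
Rounded: 99.58%.

99.58%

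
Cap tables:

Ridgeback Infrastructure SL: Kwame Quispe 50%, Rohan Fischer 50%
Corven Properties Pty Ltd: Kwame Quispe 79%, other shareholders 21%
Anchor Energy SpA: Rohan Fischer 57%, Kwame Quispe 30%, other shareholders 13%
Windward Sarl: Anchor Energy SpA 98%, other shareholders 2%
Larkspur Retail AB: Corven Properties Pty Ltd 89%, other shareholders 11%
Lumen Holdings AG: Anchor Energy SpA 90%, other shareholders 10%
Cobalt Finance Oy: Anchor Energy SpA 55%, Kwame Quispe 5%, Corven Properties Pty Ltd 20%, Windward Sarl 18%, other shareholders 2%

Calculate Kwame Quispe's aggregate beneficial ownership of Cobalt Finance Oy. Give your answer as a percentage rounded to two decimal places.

42.59%

Kwame reaches Cobalt along 4 paths.
Via Anchor: 30% × 55% = 16.5%.
Direct stake: 5% = 5%.
Via Corven: 79% × 20% = 15.8%.
Via Anchor → Windward: 30% × 98% × 18% = 5.292%.
Total: 16.5% + 5% + 15.8% + 5.292% = 42.592%.
Rounded: 42.59%.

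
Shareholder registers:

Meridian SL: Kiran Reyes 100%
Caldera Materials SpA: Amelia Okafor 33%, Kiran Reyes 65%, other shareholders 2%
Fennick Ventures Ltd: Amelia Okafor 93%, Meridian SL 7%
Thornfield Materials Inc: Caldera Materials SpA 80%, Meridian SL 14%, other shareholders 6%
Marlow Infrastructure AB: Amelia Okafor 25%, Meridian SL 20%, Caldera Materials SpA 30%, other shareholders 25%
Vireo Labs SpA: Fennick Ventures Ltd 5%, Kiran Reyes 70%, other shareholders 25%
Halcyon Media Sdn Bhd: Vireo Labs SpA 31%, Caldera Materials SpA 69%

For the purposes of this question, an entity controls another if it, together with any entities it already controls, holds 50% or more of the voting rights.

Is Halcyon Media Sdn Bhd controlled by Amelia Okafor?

Amelia holds 93% of Fennick, so Amelia controls Fennick.
Neither Amelia nor any entity Amelia controls holds any voting interest in Halcyon.
So Amelia does not control Halcyon.

No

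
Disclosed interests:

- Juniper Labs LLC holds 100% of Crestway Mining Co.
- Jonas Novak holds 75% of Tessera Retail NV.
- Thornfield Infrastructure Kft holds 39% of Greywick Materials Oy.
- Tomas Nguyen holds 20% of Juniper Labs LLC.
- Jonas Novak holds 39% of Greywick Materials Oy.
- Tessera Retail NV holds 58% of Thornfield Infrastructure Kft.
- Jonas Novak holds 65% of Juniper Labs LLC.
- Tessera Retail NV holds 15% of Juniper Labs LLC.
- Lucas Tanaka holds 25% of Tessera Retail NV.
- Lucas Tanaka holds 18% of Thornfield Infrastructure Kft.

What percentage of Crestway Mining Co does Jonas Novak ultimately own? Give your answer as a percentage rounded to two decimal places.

Jonas reaches Crestway along 2 paths.
Via Juniper: 65% × 100% = 65%.
Via Tessera → Juniper: 75% × 15% × 100% = 11.25%.
Total: 65% + 11.25% = 76.25%.

76.25%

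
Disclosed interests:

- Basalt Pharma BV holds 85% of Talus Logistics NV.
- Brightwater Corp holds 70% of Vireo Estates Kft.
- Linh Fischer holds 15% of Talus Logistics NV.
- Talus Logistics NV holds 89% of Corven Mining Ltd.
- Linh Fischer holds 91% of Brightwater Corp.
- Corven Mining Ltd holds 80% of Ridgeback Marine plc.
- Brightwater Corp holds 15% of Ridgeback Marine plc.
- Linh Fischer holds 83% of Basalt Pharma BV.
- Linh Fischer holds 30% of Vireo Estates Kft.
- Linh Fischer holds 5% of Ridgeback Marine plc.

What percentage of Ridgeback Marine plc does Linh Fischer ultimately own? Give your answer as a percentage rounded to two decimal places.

79.56%

Linh reaches Ridgeback along 4 paths.
Via Basalt → Talus → Corven: 83% × 85% × 89% × 80% = 50.2316%.
Via Talus → Corven: 15% × 89% × 80% = 10.68%.
Direct stake: 5% = 5%.
Via Brightwater: 91% × 15% = 13.65%.
Total: 50.2316% + 10.68% + 5% + 13.65% = 79.5616%.
Rounded: 79.56%.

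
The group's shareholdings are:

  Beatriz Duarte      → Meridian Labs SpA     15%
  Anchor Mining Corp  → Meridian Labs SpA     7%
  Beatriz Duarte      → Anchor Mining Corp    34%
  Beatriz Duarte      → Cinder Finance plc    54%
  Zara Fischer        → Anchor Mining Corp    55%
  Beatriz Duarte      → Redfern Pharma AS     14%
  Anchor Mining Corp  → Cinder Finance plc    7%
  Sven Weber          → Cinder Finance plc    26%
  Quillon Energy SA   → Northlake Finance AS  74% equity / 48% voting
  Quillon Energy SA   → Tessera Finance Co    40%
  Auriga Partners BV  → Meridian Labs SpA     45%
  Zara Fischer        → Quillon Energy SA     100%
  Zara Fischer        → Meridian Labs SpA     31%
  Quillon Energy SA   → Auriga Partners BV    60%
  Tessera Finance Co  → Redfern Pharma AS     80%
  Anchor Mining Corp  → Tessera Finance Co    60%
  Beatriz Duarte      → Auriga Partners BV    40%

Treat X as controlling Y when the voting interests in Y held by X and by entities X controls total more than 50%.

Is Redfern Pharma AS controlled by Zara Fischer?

Zara holds 100% of Quillon, so Zara controls Quillon.
Zara holds 55% of Anchor, so Zara controls Anchor.
Anchor and Quillon together hold 60% + 40% = 100% of Tessera, so Zara controls Tessera.
Tessera holds 80% of Redfern, so Zara controls Redfern.

Yes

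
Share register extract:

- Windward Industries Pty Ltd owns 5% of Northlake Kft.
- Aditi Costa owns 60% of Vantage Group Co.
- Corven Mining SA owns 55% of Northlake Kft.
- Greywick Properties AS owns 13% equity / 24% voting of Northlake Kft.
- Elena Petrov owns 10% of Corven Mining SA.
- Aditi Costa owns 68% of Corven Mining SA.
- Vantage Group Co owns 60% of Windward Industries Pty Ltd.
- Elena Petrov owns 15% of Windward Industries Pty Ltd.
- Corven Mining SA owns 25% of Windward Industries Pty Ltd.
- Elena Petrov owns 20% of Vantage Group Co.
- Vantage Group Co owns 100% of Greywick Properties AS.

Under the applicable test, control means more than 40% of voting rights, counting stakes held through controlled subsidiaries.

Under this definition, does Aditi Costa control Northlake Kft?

Aditi holds 68% of Corven, so Aditi controls Corven.
Aditi holds 60% of Vantage, so Aditi controls Vantage.
Corven and Vantage together hold 25% + 60% = 85% of Windward, so Aditi controls Windward.
Vantage holds 100% of Greywick, so Aditi controls Greywick.
Greywick and Corven and Windward together hold 24% + 55% + 5% = 84% of Northlake, so Aditi controls Northlake.

Yes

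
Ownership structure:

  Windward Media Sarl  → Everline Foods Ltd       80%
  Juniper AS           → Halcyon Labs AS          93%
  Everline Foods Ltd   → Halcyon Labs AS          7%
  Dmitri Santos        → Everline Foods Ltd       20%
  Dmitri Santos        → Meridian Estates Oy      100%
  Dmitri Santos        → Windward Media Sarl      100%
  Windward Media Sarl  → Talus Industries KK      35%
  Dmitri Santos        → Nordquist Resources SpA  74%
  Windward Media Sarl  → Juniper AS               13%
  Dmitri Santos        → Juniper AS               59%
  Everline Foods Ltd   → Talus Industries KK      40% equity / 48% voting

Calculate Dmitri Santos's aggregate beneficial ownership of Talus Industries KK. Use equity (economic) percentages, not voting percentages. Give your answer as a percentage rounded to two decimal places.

Dmitri reaches Talus along 3 paths.
Via Windward → Everline: 100% × 80% × 40% = 32%.
Via Everline: 20% × 40% = 8%.
Via Windward: 100% × 35% = 35%.
Total: 32% + 8% + 35% = 75%.
Rounded: 75.00%.

75.00%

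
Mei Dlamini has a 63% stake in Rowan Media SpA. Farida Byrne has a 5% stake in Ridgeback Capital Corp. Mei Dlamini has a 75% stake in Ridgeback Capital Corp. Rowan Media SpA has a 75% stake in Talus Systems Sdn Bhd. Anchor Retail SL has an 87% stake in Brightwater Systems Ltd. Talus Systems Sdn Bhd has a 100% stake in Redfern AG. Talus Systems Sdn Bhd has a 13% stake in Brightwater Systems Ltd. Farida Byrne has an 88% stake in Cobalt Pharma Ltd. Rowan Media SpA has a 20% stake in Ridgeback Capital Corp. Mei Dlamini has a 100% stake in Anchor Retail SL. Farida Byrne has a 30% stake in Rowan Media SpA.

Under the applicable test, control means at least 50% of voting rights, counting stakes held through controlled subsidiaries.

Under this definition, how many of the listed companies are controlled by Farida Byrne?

Farida holds 88% of Cobalt, so Farida controls Cobalt.
No other company's threshold is met.
Farida controls 1 company.

1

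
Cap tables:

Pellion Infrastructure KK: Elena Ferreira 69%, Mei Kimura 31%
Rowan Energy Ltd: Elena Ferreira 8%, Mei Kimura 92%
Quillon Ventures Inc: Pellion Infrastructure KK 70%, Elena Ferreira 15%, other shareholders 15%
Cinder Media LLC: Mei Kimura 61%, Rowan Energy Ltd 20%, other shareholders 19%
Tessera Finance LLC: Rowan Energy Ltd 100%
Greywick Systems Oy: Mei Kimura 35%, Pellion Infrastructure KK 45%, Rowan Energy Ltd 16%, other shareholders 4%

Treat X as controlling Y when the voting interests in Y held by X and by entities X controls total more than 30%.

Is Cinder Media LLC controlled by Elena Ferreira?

No

Elena holds 69% of Pellion, so Elena controls Pellion.
Pellion and Elena together hold 70% + 15% = 85% of Quillon, so Elena controls Quillon.
Pellion holds 45% of Greywick, so Elena controls Greywick.
Neither Elena nor any entity Elena controls holds any voting interest in Cinder.
So Elena does not control Cinder.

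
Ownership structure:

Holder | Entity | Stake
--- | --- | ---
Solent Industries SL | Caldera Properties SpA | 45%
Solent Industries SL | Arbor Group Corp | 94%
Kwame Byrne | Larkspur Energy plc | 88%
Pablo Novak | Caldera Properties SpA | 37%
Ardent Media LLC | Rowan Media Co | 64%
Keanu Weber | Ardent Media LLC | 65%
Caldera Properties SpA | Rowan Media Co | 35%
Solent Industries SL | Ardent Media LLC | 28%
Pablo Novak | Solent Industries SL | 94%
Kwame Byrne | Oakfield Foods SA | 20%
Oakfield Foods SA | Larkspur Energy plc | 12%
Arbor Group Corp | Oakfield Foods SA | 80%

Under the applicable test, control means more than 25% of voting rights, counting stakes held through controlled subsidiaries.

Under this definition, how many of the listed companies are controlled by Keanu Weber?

2

Keanu holds 65% of Ardent, so Keanu controls Ardent.
Ardent holds 64% of Rowan, so Keanu controls Rowan.
No other company's threshold is met.
Keanu controls 2 companies.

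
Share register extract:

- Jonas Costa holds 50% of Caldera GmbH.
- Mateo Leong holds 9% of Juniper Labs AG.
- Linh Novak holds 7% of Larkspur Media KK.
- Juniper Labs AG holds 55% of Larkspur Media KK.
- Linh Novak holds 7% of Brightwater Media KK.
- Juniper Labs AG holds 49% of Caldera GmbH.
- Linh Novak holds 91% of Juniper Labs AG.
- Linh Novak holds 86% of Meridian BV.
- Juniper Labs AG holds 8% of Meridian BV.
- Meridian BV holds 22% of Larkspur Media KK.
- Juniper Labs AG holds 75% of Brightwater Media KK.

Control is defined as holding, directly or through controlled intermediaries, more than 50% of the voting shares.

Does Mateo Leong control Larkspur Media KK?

Mateo's largest direct stake is 9% in Juniper, which does not meet the threshold, so Mateo controls no company.
Neither Mateo nor any entity Mateo controls holds any voting interest in Larkspur.
So Mateo does not control Larkspur.

No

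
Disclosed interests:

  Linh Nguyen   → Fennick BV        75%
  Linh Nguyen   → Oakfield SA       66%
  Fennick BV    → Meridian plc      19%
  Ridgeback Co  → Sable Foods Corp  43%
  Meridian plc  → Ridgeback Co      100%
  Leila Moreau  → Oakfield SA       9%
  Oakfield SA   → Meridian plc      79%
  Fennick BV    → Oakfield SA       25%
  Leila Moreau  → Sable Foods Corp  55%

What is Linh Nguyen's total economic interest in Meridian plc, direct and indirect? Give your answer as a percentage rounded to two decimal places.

81.20%

Linh reaches Meridian along 3 paths.
Via Fennick → Oakfield: 75% × 25% × 79% = 14.8125%.
Via Oakfield: 66% × 79% = 52.14%.
Via Fennick: 75% × 19% = 14.25%.
Total: 14.8125% + 52.14% + 14.25% = 81.2025%.
Rounded: 81.20%.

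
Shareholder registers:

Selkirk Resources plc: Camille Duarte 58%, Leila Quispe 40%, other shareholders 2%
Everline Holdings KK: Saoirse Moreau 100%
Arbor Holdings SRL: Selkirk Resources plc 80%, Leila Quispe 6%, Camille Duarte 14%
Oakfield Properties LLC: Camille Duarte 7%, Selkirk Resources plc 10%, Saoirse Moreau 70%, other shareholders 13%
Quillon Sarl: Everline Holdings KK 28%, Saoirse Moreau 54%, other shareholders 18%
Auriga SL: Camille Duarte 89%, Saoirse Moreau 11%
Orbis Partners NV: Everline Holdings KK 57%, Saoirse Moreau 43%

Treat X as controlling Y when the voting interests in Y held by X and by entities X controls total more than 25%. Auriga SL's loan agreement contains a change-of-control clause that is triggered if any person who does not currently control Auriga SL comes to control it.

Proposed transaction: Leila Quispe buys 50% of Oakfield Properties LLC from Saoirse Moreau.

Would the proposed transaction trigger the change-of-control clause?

The purchase adds only to Leila's holdings (Saoirse's stake shrinks), so Leila is the only person who could newly come to control Auriga.
Leila holds 40% of Selkirk, so Leila controls Selkirk.
Selkirk and Leila together hold 80% + 6% = 86% of Arbor, so Leila controls Arbor.
Neither Leila nor any entity Leila controls holds any voting interest in Auriga.
So before the transaction, Leila does not control Auriga.
After the purchase, Leila holds 50% of Oakfield directly, and Saoirse's stake falls to 20%.
Selkirk and Leila together hold 10% + 50% = 60% of Oakfield, so Leila controls Oakfield.
After the transaction, neither Leila nor any entity Leila controls holds a voting interest in Auriga, so Leila still does not control it.
No new person acquires control, so the clause is not triggered.

No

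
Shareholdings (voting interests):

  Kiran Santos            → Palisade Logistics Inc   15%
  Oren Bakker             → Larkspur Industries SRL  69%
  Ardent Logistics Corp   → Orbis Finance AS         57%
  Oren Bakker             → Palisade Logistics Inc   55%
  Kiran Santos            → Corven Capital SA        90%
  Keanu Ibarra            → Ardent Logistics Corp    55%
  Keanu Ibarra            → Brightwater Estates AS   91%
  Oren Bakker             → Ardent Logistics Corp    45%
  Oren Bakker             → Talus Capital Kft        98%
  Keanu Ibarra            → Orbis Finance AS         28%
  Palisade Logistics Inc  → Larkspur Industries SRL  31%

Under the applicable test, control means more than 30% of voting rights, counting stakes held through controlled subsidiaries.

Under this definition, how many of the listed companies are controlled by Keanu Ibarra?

Keanu holds 91% of Brightwater, so Keanu controls Brightwater.
Keanu holds 55% of Ardent, so Keanu controls Ardent.
Keanu and Ardent together hold 28% + 57% = 85% of Orbis, so Keanu controls Orbis.
No other company's threshold is met.
Keanu controls 3 companies.

3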